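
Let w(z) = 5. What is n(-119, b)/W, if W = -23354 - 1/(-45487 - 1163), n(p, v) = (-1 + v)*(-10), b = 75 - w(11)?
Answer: 32188500/1089464099 ≈ 0.029545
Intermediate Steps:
b = 70 (b = 75 - 1*5 = 75 - 5 = 70)
n(p, v) = 10 - 10*v
W = -1089464099/46650 (W = -23354 - 1/(-46650) = -23354 - 1*(-1/46650) = -23354 + 1/46650 = -1089464099/46650 ≈ -23354.)
n(-119, b)/W = (10 - 10*70)/(-1089464099/46650) = (10 - 700)*(-46650/1089464099) = -690*(-46650/1089464099) = 32188500/1089464099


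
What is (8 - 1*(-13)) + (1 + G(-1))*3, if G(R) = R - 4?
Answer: 9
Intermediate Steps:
G(R) = -4 + R
(8 - 1*(-13)) + (1 + G(-1))*3 = (8 - 1*(-13)) + (1 + (-4 - 1))*3 = (8 + 13) + (1 - 5)*3 = 21 - 4*3 = 21 - 12 = 9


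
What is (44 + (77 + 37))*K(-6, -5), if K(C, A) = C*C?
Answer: 5688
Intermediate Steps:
K(C, A) = C²
(44 + (77 + 37))*K(-6, -5) = (44 + (77 + 37))*(-6)² = (44 + 114)*36 = 158*36 = 5688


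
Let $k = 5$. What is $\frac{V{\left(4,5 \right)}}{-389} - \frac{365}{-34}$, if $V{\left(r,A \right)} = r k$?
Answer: $\frac{141305}{13226} \approx 10.684$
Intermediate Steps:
$V{\left(r,A \right)} = 5 r$ ($V{\left(r,A \right)} = r 5 = 5 r$)
$\frac{V{\left(4,5 \right)}}{-389} - \frac{365}{-34} = \frac{5 \cdot 4}{-389} - \frac{365}{-34} = 20 \left(- \frac{1}{389}\right) - - \frac{365}{34} = - \frac{20}{389} + \frac{365}{34} = \frac{141305}{13226}$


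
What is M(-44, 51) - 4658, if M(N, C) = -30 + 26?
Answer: -4662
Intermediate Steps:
M(N, C) = -4
M(-44, 51) - 4658 = -4 - 4658 = -4662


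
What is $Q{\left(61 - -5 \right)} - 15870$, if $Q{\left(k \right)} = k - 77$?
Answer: $-15881$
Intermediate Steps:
$Q{\left(k \right)} = -77 + k$ ($Q{\left(k \right)} = k - 77 = -77 + k$)
$Q{\left(61 - -5 \right)} - 15870 = \left(-77 + \left(61 - -5\right)\right) - 15870 = \left(-77 + \left(61 + 5\right)\right) - 15870 = \left(-77 + 66\right) - 15870 = -11 - 15870 = -15881$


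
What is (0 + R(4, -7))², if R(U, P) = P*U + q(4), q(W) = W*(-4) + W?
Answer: 1600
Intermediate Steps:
q(W) = -3*W (q(W) = -4*W + W = -3*W)
R(U, P) = -12 + P*U (R(U, P) = P*U - 3*4 = P*U - 12 = -12 + P*U)
(0 + R(4, -7))² = (0 + (-12 - 7*4))² = (0 + (-12 - 28))² = (0 - 40)² = (-40)² = 1600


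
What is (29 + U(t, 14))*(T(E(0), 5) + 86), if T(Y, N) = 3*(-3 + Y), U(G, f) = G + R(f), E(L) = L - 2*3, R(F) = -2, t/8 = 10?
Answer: 6313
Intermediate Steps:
t = 80 (t = 8*10 = 80)
E(L) = -6 + L (E(L) = L - 6 = -6 + L)
U(G, f) = -2 + G (U(G, f) = G - 2 = -2 + G)
T(Y, N) = -9 + 3*Y
(29 + U(t, 14))*(T(E(0), 5) + 86) = (29 + (-2 + 80))*((-9 + 3*(-6 + 0)) + 86) = (29 + 78)*((-9 + 3*(-6)) + 86) = 107*((-9 - 18) + 86) = 107*(-27 + 86) = 107*59 = 6313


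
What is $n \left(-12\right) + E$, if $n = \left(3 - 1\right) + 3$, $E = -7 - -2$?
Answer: $-65$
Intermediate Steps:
$E = -5$ ($E = -7 + 2 = -5$)
$n = 5$ ($n = 2 + 3 = 5$)
$n \left(-12\right) + E = 5 \left(-12\right) - 5 = -60 - 5 = -65$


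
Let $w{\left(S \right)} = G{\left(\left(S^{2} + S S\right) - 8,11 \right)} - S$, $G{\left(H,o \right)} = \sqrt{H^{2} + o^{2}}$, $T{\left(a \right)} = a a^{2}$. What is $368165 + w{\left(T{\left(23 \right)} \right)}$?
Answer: $355998 + \sqrt{87658492990933021} \approx 2.9643 \cdot 10^{8}$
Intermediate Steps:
$T{\left(a \right)} = a^{3}$
$w{\left(S \right)} = \sqrt{121 + \left(-8 + 2 S^{2}\right)^{2}} - S$ ($w{\left(S \right)} = \sqrt{\left(\left(S^{2} + S S\right) - 8\right)^{2} + 11^{2}} - S = \sqrt{\left(\left(S^{2} + S^{2}\right) - 8\right)^{2} + 121} - S = \sqrt{\left(2 S^{2} - 8\right)^{2} + 121} - S = \sqrt{\left(-8 + 2 S^{2}\right)^{2} + 121} - S = \sqrt{121 + \left(-8 + 2 S^{2}\right)^{2}} - S$)
$368165 + w{\left(T{\left(23 \right)} \right)} = 368165 + \left(\sqrt{121 + 4 \left(-4 + \left(23^{3}\right)^{2}\right)^{2}} - 23^{3}\right) = 368165 + \left(\sqrt{121 + 4 \left(-4 + 12167^{2}\right)^{2}} - 12167\right) = 368165 - \left(12167 - \sqrt{121 + 4 \left(-4 + 148035889\right)^{2}}\right) = 368165 - \left(12167 - \sqrt{121 + 4 \cdot 148035885^{2}}\right) = 368165 - \left(12167 - \sqrt{121 + 4 \cdot 21914623247733225}\right) = 368165 - \left(12167 - \sqrt{121 + 87658492990932900}\right) = 368165 - \left(12167 - \sqrt{87658492990933021}\right) = 355998 + \sqrt{87658492990933021}$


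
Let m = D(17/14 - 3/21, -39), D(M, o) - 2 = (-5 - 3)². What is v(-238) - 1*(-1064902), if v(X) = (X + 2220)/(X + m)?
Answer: 91580581/86 ≈ 1.0649e+6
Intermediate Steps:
D(M, o) = 66 (D(M, o) = 2 + (-5 - 3)² = 2 + (-8)² = 2 + 64 = 66)
m = 66
v(X) = (2220 + X)/(66 + X) (v(X) = (X + 2220)/(X + 66) = (2220 + X)/(66 + X))
v(-238) - 1*(-1064902) = (2220 - 238)/(66 - 238) - 1*(-1064902) = 1982/(-172) + 1064902 = -1/172*1982 + 1064902 = -991/86 + 1064902 = 91580581/86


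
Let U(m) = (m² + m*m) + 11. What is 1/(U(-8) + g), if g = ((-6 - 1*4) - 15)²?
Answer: 1/764 ≈ 0.0013089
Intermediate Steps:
U(m) = 11 + 2*m² (U(m) = (m² + m²) + 11 = 2*m² + 11 = 11 + 2*m²)
g = 625 (g = ((-6 - 4) - 15)² = (-10 - 15)² = (-25)² = 625)
1/(U(-8) + g) = 1/((11 + 2*(-8)²) + 625) = 1/((11 + 2*64) + 625) = 1/((11 + 128) + 625) = 1/(139 + 625) = 1/764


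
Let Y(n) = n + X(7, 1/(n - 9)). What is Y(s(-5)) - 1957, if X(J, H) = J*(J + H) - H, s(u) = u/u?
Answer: -7631/4 ≈ -1907.8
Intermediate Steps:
s(u) = 1
X(J, H) = -H + J*(H + J) (X(J, H) = J*(H + J) - H = -H + J*(H + J))
Y(n) = 49 + n + 6/(-9 + n) (Y(n) = n + (7² - 1/(n - 9) + 7/(n - 9)) = n + (49 - 1/(-9 + n) + 7/(-9 + n)) = n + (49 + 6/(-9 + n)) = 49 + n + 6/(-9 + n))
Y(s(-5)) - 1957 = (6 + (-9 + 1)*(49 + 1))/(-9 + 1) - 1957 = (6 - 8*50)/(-8) - 1957 = -(6 - 400)/8 - 1957 = -⅛*(-394) - 1957 = 197/4 - 1957 = -7631/4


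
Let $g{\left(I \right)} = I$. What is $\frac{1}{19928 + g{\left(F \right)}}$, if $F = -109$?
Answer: $\frac{1}{19819} \approx 5.0457 \cdot 10^{-5}$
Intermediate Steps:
$\frac{1}{19928 + g{\left(F \right)}} = \frac{1}{19928 - 109} = \frac{1}{19819}$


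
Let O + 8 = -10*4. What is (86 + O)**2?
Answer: 1444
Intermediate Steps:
O = -48 (O = -8 - 10*4 = -8 - 40 = -48)
(86 + O)**2 = (86 - 48)**2 = 38**2 = 1444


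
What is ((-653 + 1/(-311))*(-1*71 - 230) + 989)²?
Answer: 3774365262554769/96721 ≈ 3.9023e+10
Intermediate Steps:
((-653 + 1/(-311))*(-1*71 - 230) + 989)² = ((-653 - 1/311)*(-71 - 230) + 989)² = (-203084/311*(-301) + 989)² = (61128284/311 + 989)² = (61435863/311)² = 3774365262554769/96721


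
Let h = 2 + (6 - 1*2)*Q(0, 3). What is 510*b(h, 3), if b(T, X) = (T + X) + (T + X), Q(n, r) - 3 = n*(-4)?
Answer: 17340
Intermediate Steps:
Q(n, r) = 3 - 4*n (Q(n, r) = 3 + n*(-4) = 3 - 4*n)
h = 14 (h = 2 + (6 - 1*2)*(3 - 4*0) = 2 + (6 - 2)*(3 + 0) = 2 + 4*3 = 2 + 12 = 14)
b(T, X) = 2*T + 2*X
510*b(h, 3) = 510*(2*14 + 2*3) = 510*(28 + 6) = 510*34 = 17340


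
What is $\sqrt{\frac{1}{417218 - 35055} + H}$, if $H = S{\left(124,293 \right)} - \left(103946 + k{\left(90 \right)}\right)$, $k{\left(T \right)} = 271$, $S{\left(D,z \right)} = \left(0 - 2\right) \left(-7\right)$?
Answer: $\frac{4 i \sqrt{951168621761459}}{382163} \approx 322.8 i$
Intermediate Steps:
$S{\left(D,z \right)} = 14$ ($S{\left(D,z \right)} = \left(-2\right) \left(-7\right) = 14$)
$H = -104203$ ($H = 14 - 104217 = -104203$)
$\sqrt{\frac{1}{417218 - 35055} + H} = \sqrt{\frac{1}{417218 - 35055} - 104203} = \sqrt{\frac{1}{382163} - 104203} = \sqrt{- \frac{39822531088}{382163}} = \frac{4 i \sqrt{951168621761459}}{382163}$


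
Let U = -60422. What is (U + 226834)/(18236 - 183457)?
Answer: -166412/165221 ≈ -1.0072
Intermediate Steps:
(U + 226834)/(18236 - 183457) = (-60422 + 226834)/(18236 - 183457) = 166412/(-165221) = 166412*(-1/165221) = -166412/165221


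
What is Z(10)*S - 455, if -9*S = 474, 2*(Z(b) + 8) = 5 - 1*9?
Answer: 215/3 ≈ 71.667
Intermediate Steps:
Z(b) = -10 (Z(b) = -8 + (5 - 1*9)/2 = -8 + (5 - 9)/2 = -8 + (1/2)*(-4) = -8 - 2 = -10)
S = -158/3 (S = -1/9*474 = -158/3 ≈ -52.667)
Z(10)*S - 455 = -10*(-158/3) - 455 = 1580/3 - 455 = 215/3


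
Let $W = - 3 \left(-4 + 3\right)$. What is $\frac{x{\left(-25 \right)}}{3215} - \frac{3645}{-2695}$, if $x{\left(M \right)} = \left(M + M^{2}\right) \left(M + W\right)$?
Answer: $- \frac{954213}{346577} \approx -2.7533$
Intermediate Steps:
$W = 3$ ($W = \left(-3\right) \left(-1\right) = 3$)
$x{\left(M \right)} = \left(3 + M\right) \left(M + M^{2}\right)$ ($x{\left(M \right)} = \left(M + M^{2}\right) \left(M + 3\right) = \left(M + M^{2}\right) \left(3 + M\right) = \left(3 + M\right) \left(M + M^{2}\right)$)
$\frac{x{\left(-25 \right)}}{3215} - \frac{3645}{-2695} = \frac{\left(-25\right) \left(3 + \left(-25\right)^{2} + 4 \left(-25\right)\right)}{3215} - \frac{3645}{-2695} = - 25 \left(3 + 625 - 100\right) \frac{1}{3215} - - \frac{729}{539} = \left(-25\right) 528 \cdot \frac{1}{3215} + \frac{729}{539} = \left(-13200\right) \frac{1}{3215} + \frac{729}{539} = - \frac{2640}{643} + \frac{729}{539} = - \frac{954213}{346577}$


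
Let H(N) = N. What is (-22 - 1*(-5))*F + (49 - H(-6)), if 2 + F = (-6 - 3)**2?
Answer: -1288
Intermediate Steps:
F = 79 (F = -2 + (-6 - 3)**2 = -2 + (-9)**2 = -2 + 81 = 79)
(-22 - 1*(-5))*F + (49 - H(-6)) = (-22 - 1*(-5))*79 + (49 - 1*(-6)) = (-22 + 5)*79 + (49 + 6) = -17*79 + 55 = -1343 + 55 = -1288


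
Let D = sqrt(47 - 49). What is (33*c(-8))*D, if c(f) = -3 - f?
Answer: 165*I*sqrt(2) ≈ 233.35*I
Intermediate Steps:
D = I*sqrt(2) (D = sqrt(-2) = I*sqrt(2) ≈ 1.4142*I)
(33*c(-8))*D = (33*(-3 - 1*(-8)))*(I*sqrt(2)) = (33*(-3 + 8))*(I*sqrt(2)) = (33*5)*(I*sqrt(2)) = 165*(I*sqrt(2)) = 165*I*sqrt(2)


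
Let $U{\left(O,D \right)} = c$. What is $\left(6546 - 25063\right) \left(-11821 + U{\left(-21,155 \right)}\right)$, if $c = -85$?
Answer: $220463402$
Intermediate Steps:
$U{\left(O,D \right)} = -85$
$\left(6546 - 25063\right) \left(-11821 + U{\left(-21,155 \right)}\right) = \left(6546 - 25063\right) \left(-11821 - 85\right) = \left(-18517\right) \left(-11906\right) = 220463402$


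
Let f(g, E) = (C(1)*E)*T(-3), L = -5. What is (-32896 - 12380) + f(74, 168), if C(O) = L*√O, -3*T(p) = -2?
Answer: -45836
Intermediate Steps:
T(p) = ⅔ (T(p) = -⅓*(-2) = ⅔)
C(O) = -5*√O
f(g, E) = -10*E/3 (f(g, E) = ((-5*√1)*E)*(⅔) = ((-5*1)*E)*(⅔) = -5*E*(⅔) = -10*E/3)
(-32896 - 12380) + f(74, 168) = (-32896 - 12380) - 10/3*168 = -45276 - 560 = -45836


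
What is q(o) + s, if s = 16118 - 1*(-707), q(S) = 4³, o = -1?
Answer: 16889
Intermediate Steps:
q(S) = 64
s = 16825 (s = 16118 + 707 = 16825)
q(o) + s = 64 + 16825 = 16889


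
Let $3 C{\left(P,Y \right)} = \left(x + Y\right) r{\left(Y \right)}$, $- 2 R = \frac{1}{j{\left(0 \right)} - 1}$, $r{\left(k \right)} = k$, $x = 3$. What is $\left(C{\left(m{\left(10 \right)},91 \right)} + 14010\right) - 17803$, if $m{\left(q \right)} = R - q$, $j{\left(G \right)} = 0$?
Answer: $- \frac{2825}{3} \approx -941.67$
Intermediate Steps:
$R = \frac{1}{2}$ ($R = - \frac{1}{2 \left(0 - 1\right)} = - \frac{1}{2 \left(-1\right)} = \left(- \frac{1}{2}\right) \left(-1\right) = \frac{1}{2} \approx 0.5$)
$m{\left(q \right)} = \frac{1}{2} - q$
$C{\left(P,Y \right)} = \frac{Y \left(3 + Y\right)}{3}$ ($C{\left(P,Y \right)} = \frac{\left(3 + Y\right) Y}{3} = \frac{Y \left(3 + Y\right)}{3}$)
$\left(C{\left(m{\left(10 \right)},91 \right)} + 14010\right) - 17803 = \left(\frac{1}{3} \cdot 91 \left(3 + 91\right) + 14010\right) - 17803 = \left(\frac{1}{3} \cdot 91 \cdot 94 + 14010\right) - 17803 = \left(\frac{8554}{3} + 14010\right) - 17803 = \frac{50584}{3} - 17803 = - \frac{2825}{3}$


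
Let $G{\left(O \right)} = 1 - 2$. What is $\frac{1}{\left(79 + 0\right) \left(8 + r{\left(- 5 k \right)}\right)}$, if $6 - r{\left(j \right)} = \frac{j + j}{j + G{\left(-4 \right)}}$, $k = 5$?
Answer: $\frac{13}{12403} \approx 0.0010481$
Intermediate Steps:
$G{\left(O \right)} = -1$ ($G{\left(O \right)} = 1 - 2 = -1$)
$r{\left(j \right)} = 6 - \frac{2 j}{-1 + j}$ ($r{\left(j \right)} = 6 - \frac{j + j}{j - 1} = 6 - \frac{2 j}{-1 + j}$)
$\frac{1}{\left(79 + 0\right) \left(8 + r{\left(- 5 k \right)}\right)} = \frac{1}{\left(79 + 0\right) \left(8 + \frac{2 \left(-3 + 2 \left(\left(-5\right) 5\right)\right)}{-1 - 25}\right)} = \frac{1}{79 \left(8 + \frac{2 \left(-3 + 2 \left(-25\right)\right)}{-1 - 25}\right)} = \frac{1}{79 \left(8 + \frac{2 \left(-3 - 50\right)}{-26}\right)} = \frac{1}{79 \left(8 + 2 \left(- \frac{1}{26}\right) \left(-53\right)\right)} = \frac{1}{79 \left(8 + \frac{53}{13}\right)} = \frac{1}{79 \cdot \frac{157}{13}} = \frac{1}{\frac{12403}{13}} = \frac{13}{12403}$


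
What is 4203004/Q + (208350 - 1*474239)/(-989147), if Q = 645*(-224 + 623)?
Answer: 4225816661183/254561926185 ≈ 16.600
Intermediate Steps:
Q = 257355 (Q = 645*399 = 257355)
4203004/Q + (208350 - 1*474239)/(-989147) = 4203004/257355 + (208350 - 1*474239)/(-989147) = 4203004*(1/257355) + (208350 - 474239)*(-1/989147) = 4203004/257355 - 265889*(-1/989147) = 4203004/257355 + 265889/989147 = 4225816661183/254561926185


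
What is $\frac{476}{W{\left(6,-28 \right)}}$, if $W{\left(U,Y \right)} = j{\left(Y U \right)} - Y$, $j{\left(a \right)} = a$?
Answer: $- \frac{17}{5} \approx -3.4$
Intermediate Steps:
$W{\left(U,Y \right)} = - Y + U Y$ ($W{\left(U,Y \right)} = Y U - Y = U Y - Y = - Y + U Y$)
$\frac{476}{W{\left(6,-28 \right)}} = \frac{476}{\left(-28\right) \left(-1 + 6\right)} = \frac{476}{\left(-28\right) 5} = \frac{476}{-140} = 476 \left(- \frac{1}{140}\right) = - \frac{17}{5}$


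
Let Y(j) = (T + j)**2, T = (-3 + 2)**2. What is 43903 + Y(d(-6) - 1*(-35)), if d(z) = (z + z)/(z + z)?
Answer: 45272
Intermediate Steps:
d(z) = 1 (d(z) = (2*z)/((2*z)) = (2*z)*(1/(2*z)) = 1)
T = 1 (T = (-1)**2 = 1)
Y(j) = (1 + j)**2
43903 + Y(d(-6) - 1*(-35)) = 43903 + (1 + (1 - 1*(-35)))**2 = 43903 + (1 + (1 + 35))**2 = 43903 + (1 + 36)**2 = 43903 + 37**2 = 43903 + 1369 = 45272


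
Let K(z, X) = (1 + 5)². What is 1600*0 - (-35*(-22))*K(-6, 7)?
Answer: -27720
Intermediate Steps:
K(z, X) = 36 (K(z, X) = 6² = 36)
1600*0 - (-35*(-22))*K(-6, 7) = 1600*0 - (-35*(-22))*36 = 0 - 770*36 = 0 - 1*27720 = 0 - 27720 = -27720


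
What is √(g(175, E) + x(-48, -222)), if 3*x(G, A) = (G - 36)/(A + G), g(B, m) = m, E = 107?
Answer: √216885/45 ≈ 10.349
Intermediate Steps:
x(G, A) = (-36 + G)/(3*(A + G)) (x(G, A) = ((G - 36)/(A + G))/3 = ((-36 + G)/(A + G))/3 = (-36 + G)/(3*(A + G)))
√(g(175, E) + x(-48, -222)) = √(107 + (-12 + (⅓)*(-48))/(-222 - 48)) = √(107 + (-12 - 16)/(-270)) = √(107 - 1/270*(-28)) = √(107 + 14/135) = √(14459/135) = √216885/45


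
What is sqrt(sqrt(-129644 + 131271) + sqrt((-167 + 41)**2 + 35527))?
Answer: sqrt(sqrt(1627) + sqrt(51403)) ≈ 16.342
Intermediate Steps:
sqrt(sqrt(-129644 + 131271) + sqrt((-167 + 41)**2 + 35527)) = sqrt(sqrt(1627) + sqrt((-126)**2 + 35527)) = sqrt(sqrt(1627) + sqrt(15876 + 35527)) = sqrt(sqrt(1627) + sqrt(51403))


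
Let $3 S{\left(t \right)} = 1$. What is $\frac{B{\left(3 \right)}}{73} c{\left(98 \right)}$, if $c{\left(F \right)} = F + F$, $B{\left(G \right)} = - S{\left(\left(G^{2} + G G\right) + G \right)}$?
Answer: $- \frac{196}{219} \approx -0.89498$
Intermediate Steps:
$S{\left(t \right)} = \frac{1}{3}$ ($S{\left(t \right)} = \frac{1}{3} \cdot 1 = \frac{1}{3}$)
$B{\left(G \right)} = - \frac{1}{3}$ ($B{\left(G \right)} = \left(-1\right) \frac{1}{3} = - \frac{1}{3}$)
$c{\left(F \right)} = 2 F$
$\frac{B{\left(3 \right)}}{73} c{\left(98 \right)} = - \frac{1}{3 \cdot 73} \cdot 2 \cdot 98 = \left(- \frac{1}{3}\right) \frac{1}{73} \cdot 196 = \left(- \frac{1}{219}\right) 196 = - \frac{196}{219}$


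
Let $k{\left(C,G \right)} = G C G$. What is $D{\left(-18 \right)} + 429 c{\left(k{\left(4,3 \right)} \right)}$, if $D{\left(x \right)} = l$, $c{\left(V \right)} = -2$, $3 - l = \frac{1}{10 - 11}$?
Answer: $-854$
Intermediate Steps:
$k{\left(C,G \right)} = C G^{2}$ ($k{\left(C,G \right)} = C G G = C G^{2}$)
$l = 4$ ($l = 3 - \frac{1}{10 - 11} = 3 - \frac{1}{-1} = 3 - -1 = 3 + 1 = 4$)
$D{\left(x \right)} = 4$
$D{\left(-18 \right)} + 429 c{\left(k{\left(4,3 \right)} \right)} = 4 + 429 \left(-2\right) = 4 - 858 = -854$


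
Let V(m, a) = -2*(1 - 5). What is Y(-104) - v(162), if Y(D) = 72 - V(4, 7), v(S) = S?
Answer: -98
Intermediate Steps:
V(m, a) = 8 (V(m, a) = -2*(-4) = 8)
Y(D) = 64 (Y(D) = 72 - 1*8 = 72 - 8 = 64)
Y(-104) - v(162) = 64 - 1*162 = 64 - 162 = -98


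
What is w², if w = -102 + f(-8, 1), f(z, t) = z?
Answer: 12100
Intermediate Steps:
w = -110 (w = -102 - 8 = -110)
w² = (-110)² = 12100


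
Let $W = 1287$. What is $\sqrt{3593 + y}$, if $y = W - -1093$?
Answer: $\sqrt{5973} \approx 77.285$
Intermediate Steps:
$y = 2380$ ($y = 1287 - -1093 = 1287 + 1093 = 2380$)
$\sqrt{3593 + y} = \sqrt{3593 + 2380} = \sqrt{5973}$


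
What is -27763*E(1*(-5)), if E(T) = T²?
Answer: -694075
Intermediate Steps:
-27763*E(1*(-5)) = -27763*(1*(-5))² = -27763*(-5)² = -27763*25 = -694075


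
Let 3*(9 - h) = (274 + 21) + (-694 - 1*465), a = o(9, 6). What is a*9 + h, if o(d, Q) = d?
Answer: 378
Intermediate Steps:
a = 9
h = 297 (h = 9 - ((274 + 21) + (-694 - 1*465))/3 = 9 - (295 + (-694 - 465))/3 = 9 - (295 - 1159)/3 = 9 - 1/3*(-864) = 9 + 288 = 297)
a*9 + h = 9*9 + 297 = 81 + 297 = 378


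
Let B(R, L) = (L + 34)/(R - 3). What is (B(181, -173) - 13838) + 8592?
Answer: -933927/178 ≈ -5246.8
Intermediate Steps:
B(R, L) = (34 + L)/(-3 + R)
(B(181, -173) - 13838) + 8592 = ((34 - 173)/(-3 + 181) - 13838) + 8592 = (-139/178 - 13838) + 8592 = -2463303/178 + 8592 = -933927/178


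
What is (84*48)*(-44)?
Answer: -177408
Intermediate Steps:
(84*48)*(-44) = 4032*(-44) = -177408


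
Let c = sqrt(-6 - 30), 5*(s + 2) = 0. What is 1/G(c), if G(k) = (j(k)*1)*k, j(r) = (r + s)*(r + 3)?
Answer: I*(7 + I)/1800 ≈ -0.00055556 + 0.0038889*I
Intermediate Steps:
s = -2 (s = -2 + (1/5)*0 = -2 + 0 = -2)
j(r) = (-2 + r)*(3 + r) (j(r) = (r - 2)*(r + 3) = (-2 + r)*(3 + r))
c = 6*I (c = sqrt(-36) = 6*I ≈ 6.0*I)
G(k) = k*(-6 + k + k**2) (G(k) = ((-6 + k + k**2)*1)*k = (-6 + k + k**2)*k = k*(-6 + k + k**2))
1/G(c) = 1/((6*I)*(-6 + 6*I + (6*I)**2)) = 1/((6*I)*(-6 + 6*I - 36)) = 1/((6*I)*(-42 + 6*I)) = 1/(6*I*(-42 + 6*I)) = -I*(-42 - 6*I)/10800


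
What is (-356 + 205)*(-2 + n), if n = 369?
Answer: -55417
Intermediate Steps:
(-356 + 205)*(-2 + n) = (-356 + 205)*(-2 + 369) = -151*367 = -55417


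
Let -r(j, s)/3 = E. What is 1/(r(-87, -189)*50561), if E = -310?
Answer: 1/47021730 ≈ 2.1267e-8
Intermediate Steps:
r(j, s) = 930 (r(j, s) = -3*(-310) = 930)
1/(r(-87, -189)*50561) = 1/(930*50561) = (1/930)*(1/50561) = 1/47021730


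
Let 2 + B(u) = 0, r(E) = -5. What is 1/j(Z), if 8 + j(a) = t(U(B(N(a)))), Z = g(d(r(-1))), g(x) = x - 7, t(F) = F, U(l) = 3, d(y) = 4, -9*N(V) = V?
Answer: -⅕ ≈ -0.20000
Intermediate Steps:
N(V) = -V/9
B(u) = -2 (B(u) = -2 + 0 = -2)
g(x) = -7 + x
Z = -3 (Z = -7 + 4 = -3)
j(a) = -5 (j(a) = -8 + 3 = -5)
1/j(Z) = 1/(-5) = -⅕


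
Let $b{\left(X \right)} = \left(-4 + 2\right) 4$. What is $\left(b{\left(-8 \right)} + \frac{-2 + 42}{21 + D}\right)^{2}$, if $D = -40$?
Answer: $\frac{36864}{361} \approx 102.12$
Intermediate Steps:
$b{\left(X \right)} = -8$ ($b{\left(X \right)} = \left(-2\right) 4 = -8$)
$\left(b{\left(-8 \right)} + \frac{-2 + 42}{21 + D}\right)^{2} = \left(-8 + \frac{-2 + 42}{21 - 40}\right)^{2} = \left(-8 + \frac{40}{-19}\right)^{2} = \left(-8 + 40 \left(- \frac{1}{19}\right)\right)^{2} = \left(-8 - \frac{40}{19}\right)^{2} = \left(- \frac{192}{19}\right)^{2} = \frac{36864}{361}$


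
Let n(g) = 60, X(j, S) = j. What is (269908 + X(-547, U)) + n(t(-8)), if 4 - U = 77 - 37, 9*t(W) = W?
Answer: 269421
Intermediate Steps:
t(W) = W/9
U = -36 (U = 4 - (77 - 37) = 4 - 1*40 = 4 - 40 = -36)
(269908 + X(-547, U)) + n(t(-8)) = (269908 - 547) + 60 = 269361 + 60 = 269421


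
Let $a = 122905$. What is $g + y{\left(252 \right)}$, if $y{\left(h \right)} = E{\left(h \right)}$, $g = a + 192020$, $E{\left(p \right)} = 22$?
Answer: $314947$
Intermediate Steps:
$g = 314925$ ($g = 122905 + 192020 = 314925$)
$y{\left(h \right)} = 22$
$g + y{\left(252 \right)} = 314925 + 22 = 314947$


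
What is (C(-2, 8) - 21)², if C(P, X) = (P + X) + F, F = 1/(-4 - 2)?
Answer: 8281/36 ≈ 230.03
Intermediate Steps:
F = -⅙ (F = 1/(-6) = -⅙ ≈ -0.16667)
C(P, X) = -⅙ + P + X (C(P, X) = (P + X) - ⅙ = -⅙ + P + X)
(C(-2, 8) - 21)² = ((-⅙ - 2 + 8) - 21)² = (35/6 - 21)² = (-91/6)² = 8281/36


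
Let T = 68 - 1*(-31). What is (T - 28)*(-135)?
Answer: -9585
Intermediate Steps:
T = 99 (T = 68 + 31 = 99)
(T - 28)*(-135) = (99 - 28)*(-135) = 71*(-135) = -9585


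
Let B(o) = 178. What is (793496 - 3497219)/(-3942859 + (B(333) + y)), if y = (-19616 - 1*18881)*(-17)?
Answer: 2703723/3288232 ≈ 0.82224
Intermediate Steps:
y = 654449 (y = (-19616 - 18881)*(-17) = -38497*(-17) = 654449)
(793496 - 3497219)/(-3942859 + (B(333) + y)) = (793496 - 3497219)/(-3942859 + (178 + 654449)) = -2703723/(-3942859 + 654627) = -2703723/(-3288232) = -2703723*(-1/3288232) = 2703723/3288232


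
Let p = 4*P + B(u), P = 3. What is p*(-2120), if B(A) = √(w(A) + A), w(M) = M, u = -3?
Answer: -25440 - 2120*I*√6 ≈ -25440.0 - 5192.9*I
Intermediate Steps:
B(A) = √2*√A (B(A) = √(A + A) = √(2*A) = √2*√A)
p = 12 + I*√6 (p = 4*3 + √2*√(-3) = 12 + √2*(I*√3) = 12 + I*√6 ≈ 12.0 + 2.4495*I)
p*(-2120) = (12 + I*√6)*(-2120) = -25440 - 2120*I*√6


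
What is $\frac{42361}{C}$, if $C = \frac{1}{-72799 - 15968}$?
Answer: $-3760258887$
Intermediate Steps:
$C = - \frac{1}{88767}$ ($C = \frac{1}{-88767} = - \frac{1}{88767} \approx -1.1265 \cdot 10^{-5}$)
$\frac{42361}{C} = \frac{42361}{- \frac{1}{88767}} = 42361 \left(-88767\right) = -3760258887$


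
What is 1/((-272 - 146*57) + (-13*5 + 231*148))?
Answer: 1/25529 ≈ 3.9171e-5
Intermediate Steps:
1/((-272 - 146*57) + (-13*5 + 231*148)) = 1/((-272 - 8322) + (-65 + 34188)) = 1/(-8594 + 34123) = 1/25529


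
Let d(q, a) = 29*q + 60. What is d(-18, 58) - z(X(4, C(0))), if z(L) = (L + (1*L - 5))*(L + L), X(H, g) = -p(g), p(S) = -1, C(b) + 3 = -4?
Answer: -456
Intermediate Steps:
C(b) = -7 (C(b) = -3 - 4 = -7)
d(q, a) = 60 + 29*q
X(H, g) = 1 (X(H, g) = -1*(-1) = 1)
z(L) = 2*L*(-5 + 2*L) (z(L) = (L + (L - 5))*(2*L) = (L + (-5 + L))*(2*L) = (-5 + 2*L)*(2*L) = 2*L*(-5 + 2*L))
d(-18, 58) - z(X(4, C(0))) = (60 + 29*(-18)) - 2*(-5 + 2*1) = (60 - 522) - 2*(-5 + 2) = -462 - 2*(-3) = -462 - 1*(-6) = -462 + 6 = -456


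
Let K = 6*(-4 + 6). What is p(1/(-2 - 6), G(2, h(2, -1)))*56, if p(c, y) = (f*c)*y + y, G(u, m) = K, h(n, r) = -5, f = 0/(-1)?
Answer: 672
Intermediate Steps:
f = 0 (f = 0*(-1) = 0)
K = 12 (K = 6*2 = 12)
G(u, m) = 12
p(c, y) = y (p(c, y) = (0*c)*y + y = 0*y + y = 0 + y = y)
p(1/(-2 - 6), G(2, h(2, -1)))*56 = 12*56 = 672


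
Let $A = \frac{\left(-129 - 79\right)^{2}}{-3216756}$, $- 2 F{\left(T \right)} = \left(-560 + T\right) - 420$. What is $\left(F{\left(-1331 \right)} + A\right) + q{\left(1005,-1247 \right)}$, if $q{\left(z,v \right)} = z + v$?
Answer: $\frac{1469231671}{1608378} \approx 913.49$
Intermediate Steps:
$F{\left(T \right)} = 490 - \frac{T}{2}$ ($F{\left(T \right)} = - \frac{\left(-560 + T\right) - 420}{2} = - \frac{-980 + T}{2} = 490 - \frac{T}{2}$)
$q{\left(z,v \right)} = v + z$
$A = - \frac{10816}{804189}$ ($A = \left(-208\right)^{2} \left(- \frac{1}{3216756}\right) = 43264 \left(- \frac{1}{3216756}\right) = - \frac{10816}{804189} \approx -0.01345$)
$\left(F{\left(-1331 \right)} + A\right) + q{\left(1005,-1247 \right)} = \left(\left(490 - - \frac{1331}{2}\right) - \frac{10816}{804189}\right) + \left(-1247 + 1005\right) = \left(\left(490 + \frac{1331}{2}\right) - \frac{10816}{804189}\right) - 242 = \left(\frac{2311}{2} - \frac{10816}{804189}\right) - 242 = \frac{1858459147}{1608378} - 242 = \frac{1469231671}{1608378}$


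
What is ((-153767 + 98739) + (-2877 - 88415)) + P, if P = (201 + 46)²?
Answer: -85311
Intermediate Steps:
P = 61009 (P = 247² = 61009)
((-153767 + 98739) + (-2877 - 88415)) + P = ((-153767 + 98739) + (-2877 - 88415)) + 61009 = (-55028 - 91292) + 61009 = -146320 + 61009 = -85311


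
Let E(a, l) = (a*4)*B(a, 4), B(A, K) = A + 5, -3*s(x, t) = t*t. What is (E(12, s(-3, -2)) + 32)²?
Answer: 719104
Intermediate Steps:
s(x, t) = -t²/3 (s(x, t) = -t*t/3 = -t²/3)
B(A, K) = 5 + A
E(a, l) = 4*a*(5 + a) (E(a, l) = (a*4)*(5 + a) = (4*a)*(5 + a) = 4*a*(5 + a))
(E(12, s(-3, -2)) + 32)² = (4*12*(5 + 12) + 32)² = (4*12*17 + 32)² = (816 + 32)² = 848² = 719104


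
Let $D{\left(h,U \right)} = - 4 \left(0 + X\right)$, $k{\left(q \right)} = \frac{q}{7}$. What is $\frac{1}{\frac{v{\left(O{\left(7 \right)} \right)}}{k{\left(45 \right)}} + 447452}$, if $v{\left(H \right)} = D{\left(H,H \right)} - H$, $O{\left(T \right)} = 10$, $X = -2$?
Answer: $\frac{45}{20135326} \approx 2.2349 \cdot 10^{-6}$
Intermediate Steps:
$k{\left(q \right)} = \frac{q}{7}$ ($k{\left(q \right)} = q \frac{1}{7} = \frac{q}{7}$)
$D{\left(h,U \right)} = 8$ ($D{\left(h,U \right)} = - 4 \left(0 - 2\right) = \left(-4\right) \left(-2\right) = 8$)
$v{\left(H \right)} = 8 - H$
$\frac{1}{\frac{v{\left(O{\left(7 \right)} \right)}}{k{\left(45 \right)}} + 447452} = \frac{1}{\frac{8 - 10}{\frac{1}{7} \cdot 45} + 447452} = \frac{1}{\frac{8 - 10}{\frac{45}{7}} + 447452} = \frac{1}{\left(-2\right) \frac{7}{45} + 447452} = \frac{1}{- \frac{14}{45} + 447452} = \frac{1}{\frac{20135326}{45}} = \frac{45}{20135326}$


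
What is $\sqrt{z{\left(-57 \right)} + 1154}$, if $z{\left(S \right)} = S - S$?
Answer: $\sqrt{1154} \approx 33.971$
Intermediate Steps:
$z{\left(S \right)} = 0$
$\sqrt{z{\left(-57 \right)} + 1154} = \sqrt{0 + 1154} = \sqrt{1154}$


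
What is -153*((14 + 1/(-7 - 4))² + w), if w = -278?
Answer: 1565037/121 ≈ 12934.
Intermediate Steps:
-153*((14 + 1/(-7 - 4))² + w) = -153*((14 + 1/(-7 - 4))² - 278) = -153*((14 + 1/(-11))² - 278) = -153*((14 - 1/11)² - 278) = -153*((153/11)² - 278) = -153*(23409/121 - 278) = -153*(-10229/121) = 1565037/121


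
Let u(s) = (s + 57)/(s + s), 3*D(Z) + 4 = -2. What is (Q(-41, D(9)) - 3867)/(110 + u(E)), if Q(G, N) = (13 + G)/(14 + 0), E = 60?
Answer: -154760/4439 ≈ -34.864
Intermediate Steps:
D(Z) = -2 (D(Z) = -4/3 + (⅓)*(-2) = -4/3 - ⅔ = -2)
Q(G, N) = 13/14 + G/14 (Q(G, N) = (13 + G)/14 = (13 + G)*(1/14) = 13/14 + G/14)
u(s) = (57 + s)/(2*s) (u(s) = (57 + s)/((2*s)) = (57 + s)*(1/(2*s)) = (57 + s)/(2*s))
(Q(-41, D(9)) - 3867)/(110 + u(E)) = ((13/14 + (1/14)*(-41)) - 3867)/(110 + (½)*(57 + 60)/60) = ((13/14 - 41/14) - 3867)/(110 + (½)*(1/60)*117) = (-2 - 3867)/(110 + 39/40) = -3869/4439/40 = -3869*40/4439 = -154760/4439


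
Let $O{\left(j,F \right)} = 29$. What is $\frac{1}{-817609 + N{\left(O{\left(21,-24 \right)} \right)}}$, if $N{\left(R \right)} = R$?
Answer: $- \frac{1}{817580} \approx -1.2231 \cdot 10^{-6}$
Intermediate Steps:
$\frac{1}{-817609 + N{\left(O{\left(21,-24 \right)} \right)}} = \frac{1}{-817609 + 29} = \frac{1}{-817580} = - \frac{1}{817580}$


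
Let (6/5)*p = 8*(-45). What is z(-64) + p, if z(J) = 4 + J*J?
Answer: 3800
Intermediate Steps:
z(J) = 4 + J²
p = -300 (p = 5*(8*(-45))/6 = (⅚)*(-360) = -300)
z(-64) + p = (4 + (-64)²) - 300 = (4 + 4096) - 300 = 4100 - 300 = 3800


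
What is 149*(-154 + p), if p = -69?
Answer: -33227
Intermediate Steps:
149*(-154 + p) = 149*(-154 - 69) = 149*(-223) = -33227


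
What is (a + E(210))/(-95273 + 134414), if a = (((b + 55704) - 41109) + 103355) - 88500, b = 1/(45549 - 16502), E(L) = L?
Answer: 287178007/378976209 ≈ 0.75777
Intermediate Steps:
b = 1/29047 ≈ 3.4427e-5
a = 855434151/29047 (a = (((1/29047 + 55704) - 41109) + 103355) - 88500 = ((1618034089/29047 - 41109) + 103355) - 88500 = (423940966/29047 + 103355) - 88500 = 3426093651/29047 - 88500 = 855434151/29047 ≈ 29450.)
(a + E(210))/(-95273 + 134414) = (855434151/29047 + 210)/(-95273 + 134414) = (861534021/29047)/39141 = (861534021/29047)*(1/39141) = 287178007/378976209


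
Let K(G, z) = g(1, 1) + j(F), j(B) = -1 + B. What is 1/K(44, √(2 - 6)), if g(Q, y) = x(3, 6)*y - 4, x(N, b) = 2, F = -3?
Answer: -⅙ ≈ -0.16667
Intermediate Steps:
g(Q, y) = -4 + 2*y (g(Q, y) = 2*y - 4 = -4 + 2*y)
K(G, z) = -6 (K(G, z) = (-4 + 2*1) + (-1 - 3) = (-4 + 2) - 4 = -2 - 4 = -6)
1/K(44, √(2 - 6)) = 1/(-6) = -⅙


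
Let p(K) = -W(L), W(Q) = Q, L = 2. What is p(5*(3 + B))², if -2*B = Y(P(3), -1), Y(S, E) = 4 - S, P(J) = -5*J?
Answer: 4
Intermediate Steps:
B = -19/2 (B = -(4 - (-5)*3)/2 = -(4 - 1*(-15))/2 = -(4 + 15)/2 = -½*19 = -19/2 ≈ -9.5000)
p(K) = -2 (p(K) = -1*2 = -2)
p(5*(3 + B))² = (-2)² = 4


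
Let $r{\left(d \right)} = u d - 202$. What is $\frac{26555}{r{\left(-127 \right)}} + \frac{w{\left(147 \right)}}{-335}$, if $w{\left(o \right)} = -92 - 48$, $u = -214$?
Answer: $\frac{2534513}{1807392} \approx 1.4023$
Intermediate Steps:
$r{\left(d \right)} = -202 - 214 d$ ($r{\left(d \right)} = - 214 d - 202 = -202 - 214 d$)
$w{\left(o \right)} = -140$
$\frac{26555}{r{\left(-127 \right)}} + \frac{w{\left(147 \right)}}{-335} = \frac{26555}{-202 - -27178} - \frac{140}{-335} = \frac{26555}{-202 + 27178} - - \frac{28}{67} = \frac{26555}{26976} + \frac{28}{67} = \frac{2534513}{1807392}$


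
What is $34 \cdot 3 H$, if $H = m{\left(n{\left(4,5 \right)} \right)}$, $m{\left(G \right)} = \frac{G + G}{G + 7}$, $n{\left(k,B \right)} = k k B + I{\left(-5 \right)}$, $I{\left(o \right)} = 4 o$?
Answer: $\frac{12240}{67} \approx 182.69$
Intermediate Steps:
$n{\left(k,B \right)} = -20 + B k^{2}$ ($n{\left(k,B \right)} = k k B + 4 \left(-5\right) = k^{2} B - 20 = B k^{2} - 20 = -20 + B k^{2}$)
$m{\left(G \right)} = \frac{2 G}{7 + G}$
$H = \frac{120}{67}$ ($H = \frac{2 \left(-20 + 5 \cdot 4^{2}\right)}{7 - \left(20 - 5 \cdot 4^{2}\right)} = \frac{2 \left(-20 + 5 \cdot 16\right)}{7 + \left(-20 + 5 \cdot 16\right)} = \frac{2 \left(-20 + 80\right)}{7 + \left(-20 + 80\right)} = 2 \cdot 60 \frac{1}{7 + 60} = 2 \cdot 60 \cdot \frac{1}{67} = \frac{120}{67} \approx 1.791$)
$34 \cdot 3 H = 34 \cdot 3 \cdot \frac{120}{67} = 102 \cdot \frac{120}{67} = \frac{12240}{67}$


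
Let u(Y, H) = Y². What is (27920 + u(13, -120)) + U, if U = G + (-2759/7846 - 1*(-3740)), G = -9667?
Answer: 173880293/7846 ≈ 22162.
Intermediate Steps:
U = -46506001/7846 (U = -9667 + (-2759/7846 - 1*(-3740)) = -9667 + (-2759*1/7846 + 3740) = -9667 + (-2759/7846 + 3740) = -9667 + 29341281/7846 = -46506001/7846 ≈ -5927.4)
(27920 + u(13, -120)) + U = (27920 + 13²) - 46506001/7846 = (27920 + 169) - 46506001/7846 = 28089 - 46506001/7846 = 173880293/7846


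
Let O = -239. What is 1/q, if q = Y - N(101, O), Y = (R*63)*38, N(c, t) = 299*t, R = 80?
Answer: 1/262981 ≈ 3.8026e-6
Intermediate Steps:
Y = 191520 (Y = (80*63)*38 = 5040*38 = 191520)
q = 262981 (q = 191520 - 299*(-239) = 191520 - 1*(-71461) = 191520 + 71461 = 262981)
1/q = 1/262981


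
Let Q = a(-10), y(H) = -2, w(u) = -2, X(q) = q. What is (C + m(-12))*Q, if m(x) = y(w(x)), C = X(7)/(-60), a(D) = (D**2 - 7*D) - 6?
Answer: -5207/15 ≈ -347.13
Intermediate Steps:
a(D) = -6 + D**2 - 7*D
Q = 164 (Q = -6 + (-10)**2 - 7*(-10) = -6 + 100 + 70 = 164)
C = -7/60 (C = 7/(-60) = 7*(-1/60) = -7/60 ≈ -0.11667)
m(x) = -2
(C + m(-12))*Q = (-7/60 - 2)*164 = -127/60*164 = -5207/15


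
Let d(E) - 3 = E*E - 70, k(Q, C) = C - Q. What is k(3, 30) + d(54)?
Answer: 2876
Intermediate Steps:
d(E) = -67 + E² (d(E) = 3 + (E*E - 70) = 3 + (E² - 70) = 3 + (-70 + E²) = -67 + E²)
k(3, 30) + d(54) = (30 - 1*3) + (-67 + 54²) = (30 - 3) + (-67 + 2916) = 27 + 2849 = 2876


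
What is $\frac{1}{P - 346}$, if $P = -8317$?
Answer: $- \frac{1}{8663} \approx -0.00011543$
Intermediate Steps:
$\frac{1}{P - 346} = \frac{1}{-8317 - 346} = \frac{1}{-8663} = - \frac{1}{8663}$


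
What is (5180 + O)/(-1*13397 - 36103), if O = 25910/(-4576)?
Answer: -789259/7550400 ≈ -0.10453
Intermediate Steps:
O = -12955/2288 (O = 25910*(-1/4576) = -12955/2288 ≈ -5.6621)
(5180 + O)/(-1*13397 - 36103) = (5180 - 12955/2288)/(-1*13397 - 36103) = 11838885/(2288*(-13397 - 36103)) = (11838885/2288)/(-49500) = (11838885/2288)*(-1/49500) = -789259/7550400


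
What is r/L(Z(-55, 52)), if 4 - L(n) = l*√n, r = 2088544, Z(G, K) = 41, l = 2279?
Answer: -8354176/212947465 - 4759791776*√41/212947465 ≈ -143.16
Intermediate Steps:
L(n) = 4 - 2279*√n
r/L(Z(-55, 52)) = 2088544/(4 - 2279*√41)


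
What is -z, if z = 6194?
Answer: -6194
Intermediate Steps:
-z = -1*6194 = -6194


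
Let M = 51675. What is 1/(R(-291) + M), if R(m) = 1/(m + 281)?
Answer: 10/516749 ≈ 1.9352e-5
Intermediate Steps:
R(m) = 1/(281 + m)
1/(R(-291) + M) = 1/(1/(281 - 291) + 51675) = 1/(1/(-10) + 51675) = 1/(-1/10 + 51675) = 1/(516749/10) = 10/516749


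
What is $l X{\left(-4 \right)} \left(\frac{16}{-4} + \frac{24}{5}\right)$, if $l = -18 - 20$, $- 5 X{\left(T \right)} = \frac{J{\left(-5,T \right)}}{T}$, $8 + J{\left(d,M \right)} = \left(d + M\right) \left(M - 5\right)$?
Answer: $- \frac{2774}{25} \approx -110.96$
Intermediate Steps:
$J{\left(d,M \right)} = -8 + \left(-5 + M\right) \left(M + d\right)$ ($J{\left(d,M \right)} = -8 + \left(d + M\right) \left(M - 5\right) = -8 + \left(M + d\right) \left(-5 + M\right) = -8 + \left(-5 + M\right) \left(M + d\right)$)
$X{\left(T \right)} = - \frac{17 + T^{2} - 10 T}{5 T}$ ($X{\left(T \right)} = - \frac{\left(-8 + T^{2} - 5 T - -25 + T \left(-5\right)\right) \frac{1}{T}}{5} = - \frac{\left(-8 + T^{2} - 5 T + 25 - 5 T\right) \frac{1}{T}}{5} = - \frac{\left(17 + T^{2} - 10 T\right) \frac{1}{T}}{5} = - \frac{\frac{1}{T} \left(17 + T^{2} - 10 T\right)}{5} = - \frac{17 + T^{2} - 10 T}{5 T}$)
$l = -38$ ($l = -18 - 20 = -38$)
$l X{\left(-4 \right)} \left(\frac{16}{-4} + \frac{24}{5}\right) = - 38 \left(2 - \frac{17}{5 \left(-4\right)} - - \frac{4}{5}\right) \left(\frac{16}{-4} + \frac{24}{5}\right) = - 38 \left(2 - - \frac{17}{20} + \frac{4}{5}\right) \left(16 \left(- \frac{1}{4}\right) + 24 \cdot \frac{1}{5}\right) = - 38 \left(2 + \frac{17}{20} + \frac{4}{5}\right) \left(-4 + \frac{24}{5}\right) = \left(-38\right) \frac{73}{20} \cdot \frac{4}{5} = \left(- \frac{1387}{10}\right) \frac{4}{5} = - \frac{2774}{25}$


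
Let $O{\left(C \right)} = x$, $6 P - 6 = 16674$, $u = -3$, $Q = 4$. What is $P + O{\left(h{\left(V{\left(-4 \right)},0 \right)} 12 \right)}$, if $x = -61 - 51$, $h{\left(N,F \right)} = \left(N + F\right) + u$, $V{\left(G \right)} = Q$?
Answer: $2668$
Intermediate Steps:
$V{\left(G \right)} = 4$
$P = 2780$ ($P = 1 + \frac{1}{6} \cdot 16674 = 1 + 2779 = 2780$)
$h{\left(N,F \right)} = -3 + F + N$ ($h{\left(N,F \right)} = \left(N + F\right) - 3 = \left(F + N\right) - 3 = -3 + F + N$)
$x = -112$
$O{\left(C \right)} = -112$
$P + O{\left(h{\left(V{\left(-4 \right)},0 \right)} 12 \right)} = 2780 - 112 = 2668$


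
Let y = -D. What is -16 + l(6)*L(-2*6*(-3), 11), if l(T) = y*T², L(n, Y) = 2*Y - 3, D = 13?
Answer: -8908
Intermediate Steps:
L(n, Y) = -3 + 2*Y
y = -13 (y = -1*13 = -13)
l(T) = -13*T²
-16 + l(6)*L(-2*6*(-3), 11) = -16 + (-13*6²)*(-3 + 2*11) = -16 + (-13*36)*(-3 + 22) = -16 - 468*19 = -16 - 8892 = -8908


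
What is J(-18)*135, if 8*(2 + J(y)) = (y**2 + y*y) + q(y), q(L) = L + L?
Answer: 20115/2 ≈ 10058.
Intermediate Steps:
q(L) = 2*L
J(y) = -2 + y/4 + y**2/4 (J(y) = -2 + ((y**2 + y*y) + 2*y)/8 = -2 + ((y**2 + y**2) + 2*y)/8 = -2 + (2*y**2 + 2*y)/8 = -2 + (2*y + 2*y**2)/8 = -2 + (y/4 + y**2/4) = -2 + y/4 + y**2/4)
J(-18)*135 = (-2 + (1/4)*(-18) + (1/4)*(-18)**2)*135 = (-2 - 9/2 + (1/4)*324)*135 = (-2 - 9/2 + 81)*135 = (149/2)*135 = 20115/2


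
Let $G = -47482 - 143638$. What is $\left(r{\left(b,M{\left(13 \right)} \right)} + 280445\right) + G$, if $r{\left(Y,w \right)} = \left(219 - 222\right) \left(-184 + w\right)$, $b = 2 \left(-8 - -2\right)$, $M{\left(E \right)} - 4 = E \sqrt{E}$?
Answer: $89865 - 39 \sqrt{13} \approx 89724.0$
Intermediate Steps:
$G = -191120$ ($G = -47482 - 143638 = -191120$)
$M{\left(E \right)} = 4 + E^{\frac{3}{2}}$ ($M{\left(E \right)} = 4 + E \sqrt{E} = 4 + E^{\frac{3}{2}}$)
$b = -12$ ($b = 2 \left(-8 + 2\right) = 2 \left(-6\right) = -12$)
$r{\left(Y,w \right)} = 552 - 3 w$ ($r{\left(Y,w \right)} = - 3 \left(-184 + w\right) = 552 - 3 w$)
$\left(r{\left(b,M{\left(13 \right)} \right)} + 280445\right) + G = \left(\left(552 - 3 \left(4 + 13^{\frac{3}{2}}\right)\right) + 280445\right) - 191120 = \left(\left(552 - 3 \left(4 + 13 \sqrt{13}\right)\right) + 280445\right) - 191120 = \left(\left(552 - \left(12 + 39 \sqrt{13}\right)\right) + 280445\right) - 191120 = \left(\left(540 - 39 \sqrt{13}\right) + 280445\right) - 191120 = \left(280985 - 39 \sqrt{13}\right) - 191120 = 89865 - 39 \sqrt{13}$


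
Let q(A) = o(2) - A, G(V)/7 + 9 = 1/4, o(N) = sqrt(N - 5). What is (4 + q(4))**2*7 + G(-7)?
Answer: 0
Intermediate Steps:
o(N) = sqrt(-5 + N)
G(V) = -245/4 (G(V) = -63 + 7*(1/4) = -63 + 7/4 = -245/4)
q(A) = -A + I*sqrt(3) (q(A) = sqrt(-5 + 2) - A = sqrt(-3) - A = I*sqrt(3) - A = -A + I*sqrt(3))
(4 + q(4))**2*7 + G(-7) = (4 + (-1*4 + I*sqrt(3)))**2*7 - 245/4 = (4 + (-4 + I*sqrt(3)))**2*7 - 245/4 = (I*sqrt(3))**2*7 - 245/4 = -3*7 - 245/4 = -21 - 245/4 = -329/4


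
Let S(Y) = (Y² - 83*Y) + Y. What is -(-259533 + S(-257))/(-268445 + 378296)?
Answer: 8210/5231 ≈ 1.5695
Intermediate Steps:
S(Y) = Y² - 82*Y
-(-259533 + S(-257))/(-268445 + 378296) = -(-259533 - 257*(-82 - 257))/(-268445 + 378296) = -(-259533 - 257*(-339))/109851 = -(-259533 + 87123)/109851 = -(-172410)/109851 = -1*(-8210/5231) = 8210/5231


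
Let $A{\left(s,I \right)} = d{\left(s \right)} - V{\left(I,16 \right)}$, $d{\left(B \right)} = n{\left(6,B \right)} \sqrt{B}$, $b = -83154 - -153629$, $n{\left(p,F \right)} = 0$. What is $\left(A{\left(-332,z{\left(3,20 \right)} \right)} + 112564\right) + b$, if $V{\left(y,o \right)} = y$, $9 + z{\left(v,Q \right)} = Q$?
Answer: $183028$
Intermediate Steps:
$z{\left(v,Q \right)} = -9 + Q$
$b = 70475$ ($b = -83154 + 153629 = 70475$)
$d{\left(B \right)} = 0$ ($d{\left(B \right)} = 0 \sqrt{B} = 0$)
$A{\left(s,I \right)} = - I$ ($A{\left(s,I \right)} = 0 - I = - I$)
$\left(A{\left(-332,z{\left(3,20 \right)} \right)} + 112564\right) + b = \left(- (-9 + 20) + 112564\right) + 70475 = \left(\left(-1\right) 11 + 112564\right) + 70475 = \left(-11 + 112564\right) + 70475 = 112553 + 70475 = 183028$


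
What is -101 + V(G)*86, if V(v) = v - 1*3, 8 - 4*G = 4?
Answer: -273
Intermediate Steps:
G = 1 (G = 2 - 1/4*4 = 2 - 1 = 1)
V(v) = -3 + v (V(v) = v - 3 = -3 + v)
-101 + V(G)*86 = -101 + (-3 + 1)*86 = -101 - 2*86 = -101 - 172 = -273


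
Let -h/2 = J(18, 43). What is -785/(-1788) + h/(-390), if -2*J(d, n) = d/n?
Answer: 2188711/4997460 ≈ 0.43796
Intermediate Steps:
J(d, n) = -d/(2*n)
h = 18/43 (h = -(-1)*18/43 = -2*(-9/43) = 18/43 ≈ 0.41860)
-785/(-1788) + h/(-390) = -785/(-1788) + (18/43)/(-390) = -785*(-1/1788) + (18/43)*(-1/390) = 785/1788 - 3/2795 = 2188711/4997460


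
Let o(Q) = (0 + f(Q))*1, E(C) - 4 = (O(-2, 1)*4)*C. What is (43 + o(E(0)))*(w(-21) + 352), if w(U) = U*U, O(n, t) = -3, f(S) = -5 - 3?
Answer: 27755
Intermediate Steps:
f(S) = -8
E(C) = 4 - 12*C (E(C) = 4 + (-3*4)*C = 4 - 12*C)
o(Q) = -8 (o(Q) = (0 - 8)*1 = -8*1 = -8)
w(U) = U²
(43 + o(E(0)))*(w(-21) + 352) = (43 - 8)*((-21)² + 352) = 35*(441 + 352) = 35*793 = 27755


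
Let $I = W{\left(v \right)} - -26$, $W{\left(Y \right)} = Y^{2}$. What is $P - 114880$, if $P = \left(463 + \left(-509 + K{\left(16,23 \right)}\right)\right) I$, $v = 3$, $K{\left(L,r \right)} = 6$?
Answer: $-116280$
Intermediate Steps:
$I = 35$ ($I = 3^{2} - -26 = 9 + 26 = 35$)
$P = -1400$ ($P = \left(463 + \left(-509 + 6\right)\right) 35 = \left(463 - 503\right) 35 = \left(-40\right) 35 = -1400$)
$P - 114880 = -1400 - 114880 = -116280$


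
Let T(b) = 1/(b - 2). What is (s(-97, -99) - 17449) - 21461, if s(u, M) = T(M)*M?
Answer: -3929811/101 ≈ -38909.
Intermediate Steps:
T(b) = 1/(-2 + b)
s(u, M) = M/(-2 + M)
(s(-97, -99) - 17449) - 21461 = (-99/(-2 - 99) - 17449) - 21461 = (-99/(-101) - 17449) - 21461 = (-99*(-1/101) - 17449) - 21461 = (99/101 - 17449) - 21461 = -1762250/101 - 21461 = -3929811/101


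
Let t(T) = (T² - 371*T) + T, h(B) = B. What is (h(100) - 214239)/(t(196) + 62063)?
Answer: -214139/27959 ≈ -7.6590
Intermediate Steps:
t(T) = T² - 370*T
(h(100) - 214239)/(t(196) + 62063) = (100 - 214239)/(196*(-370 + 196) + 62063) = -214139/(196*(-174) + 62063) = -214139/(-34104 + 62063) = -214139/27959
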